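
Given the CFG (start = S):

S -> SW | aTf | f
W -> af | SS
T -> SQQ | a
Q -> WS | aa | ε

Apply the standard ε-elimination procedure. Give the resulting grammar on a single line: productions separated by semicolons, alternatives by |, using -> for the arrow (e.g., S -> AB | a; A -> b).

S -> f | SW | aTf; Q -> WS | aa; T -> S | a | SQ | SQQ; W -> SS | af

Nullable set: {Q}.
Drop Q -> ε.
T -> SQQ: Q, Q nullable, giving S | SQ | SQQ.
Unchanged (no nullable symbols): S -> SW; S -> aTf; S -> f; Q -> WS; Q -> aa; T -> a; W -> SS; W -> af.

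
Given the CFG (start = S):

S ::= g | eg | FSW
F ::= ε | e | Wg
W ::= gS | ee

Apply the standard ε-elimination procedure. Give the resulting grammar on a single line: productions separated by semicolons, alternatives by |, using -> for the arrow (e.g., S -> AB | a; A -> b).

S -> g | SW | eg | FSW; F -> e | Wg; W -> ee | gS

Nullable set: {F}.
S -> FSW: F nullable, giving FSW | SW.
Drop F -> ε.
Unchanged (no nullable symbols): S -> eg; S -> g; F -> Wg; F -> e; W -> ee; W -> gS.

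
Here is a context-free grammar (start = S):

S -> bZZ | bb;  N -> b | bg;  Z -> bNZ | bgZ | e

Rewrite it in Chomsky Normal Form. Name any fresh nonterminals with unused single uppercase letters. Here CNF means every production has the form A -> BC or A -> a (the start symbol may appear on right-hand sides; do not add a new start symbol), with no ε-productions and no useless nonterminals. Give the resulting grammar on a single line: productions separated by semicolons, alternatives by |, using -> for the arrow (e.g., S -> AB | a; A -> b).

S -> AA | AC; A -> b; B -> g; C -> ZZ; D -> BZ; E -> NZ; N -> b | AB; Z -> e | AD | AE

No ε-productions.
No unit productions to eliminate.
TERM: introduce A -> b, B -> g and substitute in every rule of length ≥2.
BIN: S -> AZZ becomes S -> AC, C -> ZZ; Z -> ABZ becomes Z -> AD, D -> BZ; Z -> ANZ becomes Z -> AE, E -> NZ.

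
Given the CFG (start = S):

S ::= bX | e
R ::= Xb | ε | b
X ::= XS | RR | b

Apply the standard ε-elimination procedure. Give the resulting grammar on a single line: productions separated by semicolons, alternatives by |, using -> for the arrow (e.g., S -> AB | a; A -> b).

Nullable set: {R, X}.
S -> bX: X nullable, giving b | bX.
Drop R -> ε.
R -> Xb: X nullable, giving Xb | b.
X -> RR: R, R nullable, giving R | RR.
X -> XS: X nullable, giving S | XS.
Unchanged (no nullable symbols): S -> e; R -> b; X -> b.

S -> b | e | bX; R -> b | Xb; X -> R | S | b | RR | XS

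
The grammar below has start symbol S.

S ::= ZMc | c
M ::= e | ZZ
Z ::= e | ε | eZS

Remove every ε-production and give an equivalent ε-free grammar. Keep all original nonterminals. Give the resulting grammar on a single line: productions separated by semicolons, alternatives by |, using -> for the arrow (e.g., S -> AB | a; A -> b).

Nullable set: {M, Z}.
S -> ZMc: Z, M nullable, giving Mc | ZMc | Zc | c.
M -> ZZ: Z, Z nullable, giving Z | ZZ.
Drop Z -> ε.
Z -> eZS: Z nullable, giving eS | eZS.
Unchanged (no nullable symbols): S -> c; M -> e; Z -> e.

S -> c | Mc | Zc | ZMc; M -> Z | e | ZZ; Z -> e | eS | eZS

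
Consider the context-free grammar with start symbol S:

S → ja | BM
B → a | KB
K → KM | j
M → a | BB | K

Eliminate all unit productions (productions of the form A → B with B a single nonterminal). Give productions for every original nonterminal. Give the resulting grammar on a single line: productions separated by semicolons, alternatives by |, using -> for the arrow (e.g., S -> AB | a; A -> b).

S -> BM | ja; B -> a | KB; K -> j | KM; M -> a | j | BB | KM

Unit productions: M->K.
Unit pairs (A ⇒* B via units): (M,K).
S: inherits non-unit rules of {S} → BM | ja.
B: inherits non-unit rules of {B} → KB | a.
K: inherits non-unit rules of {K} → KM | j.
M: inherits non-unit rules of {K, M} → BB | KM | a | j.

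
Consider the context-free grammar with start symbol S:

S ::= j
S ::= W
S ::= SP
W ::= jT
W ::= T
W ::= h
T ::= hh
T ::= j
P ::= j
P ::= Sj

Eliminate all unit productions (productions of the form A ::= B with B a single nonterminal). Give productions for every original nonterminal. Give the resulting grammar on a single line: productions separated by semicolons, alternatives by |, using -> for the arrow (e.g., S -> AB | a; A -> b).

S -> h | j | SP | hh | jT; P -> j | Sj; T -> j | hh; W -> h | j | hh | jT

Unit productions: S->W, W->T.
Unit pairs (A ⇒* B via units): (S,T), (S,W), (W,T).
S: inherits non-unit rules of {S, T, W} → SP | h | hh | j | jT.
P: inherits non-unit rules of {P} → Sj | j.
T: inherits non-unit rules of {T} → hh | j.
W: inherits non-unit rules of {T, W} → h | hh | j | jT.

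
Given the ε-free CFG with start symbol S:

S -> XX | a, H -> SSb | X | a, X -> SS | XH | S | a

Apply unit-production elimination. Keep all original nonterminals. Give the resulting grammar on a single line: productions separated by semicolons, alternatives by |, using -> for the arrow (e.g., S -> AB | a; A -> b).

Unit productions: H->X, X->S.
Unit pairs (A ⇒* B via units): (H,S), (H,X), (X,S).
S: inherits non-unit rules of {S} → XX | a.
H: inherits non-unit rules of {H, S, X} → SS | SSb | XH | XX | a.
X: inherits non-unit rules of {S, X} → SS | XH | XX | a.

S -> a | XX; H -> a | SS | XH | XX | SSb; X -> a | SS | XH | XX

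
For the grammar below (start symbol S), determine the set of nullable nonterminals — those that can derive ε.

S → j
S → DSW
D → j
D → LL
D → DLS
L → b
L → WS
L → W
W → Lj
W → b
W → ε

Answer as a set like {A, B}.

Directly nullable (have an ε-rule): {W}.
L is nullable via L -> W (every symbol on the right is already known nullable).
D is nullable via D -> LL (every symbol on the right is already known nullable).
Not nullable: S — each has a terminal in every rule's right-hand side or depends on a non-nullable symbol.

{D, L, W}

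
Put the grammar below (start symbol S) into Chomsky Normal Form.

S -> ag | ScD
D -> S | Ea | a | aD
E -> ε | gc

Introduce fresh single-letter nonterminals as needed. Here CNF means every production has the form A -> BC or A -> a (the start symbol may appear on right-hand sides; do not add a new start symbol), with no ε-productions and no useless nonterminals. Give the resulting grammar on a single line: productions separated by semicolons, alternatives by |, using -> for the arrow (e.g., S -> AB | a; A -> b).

Nullable: {E}; after ε-elimination: S -> ag | ScD; D -> S | a | Ea | aD; E -> gc.
After unit-elimination: S -> ag | ScD; D -> a | Ea | aD | ag | ScD; E -> gc.
TERM: introduce A -> a, B -> c, C -> g and substitute in every rule of length ≥2.
BIN: D -> SBD becomes D -> SF, F -> BD; S -> SBD becomes S -> SG, G -> BD.

S -> AC | SG; A -> a; B -> c; C -> g; D -> a | AC | AD | EA | SF; E -> CB; F -> BD; G -> BD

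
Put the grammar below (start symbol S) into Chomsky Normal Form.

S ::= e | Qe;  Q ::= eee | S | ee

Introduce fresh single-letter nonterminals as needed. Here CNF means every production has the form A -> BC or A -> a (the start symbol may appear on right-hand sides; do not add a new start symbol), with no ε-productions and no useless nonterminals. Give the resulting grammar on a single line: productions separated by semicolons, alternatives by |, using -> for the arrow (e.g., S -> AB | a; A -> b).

S -> e | QA; A -> e; B -> AA; Q -> e | AA | AB | QA

No ε-productions.
After unit-elimination: S -> e | Qe; Q -> e | Qe | ee | eee.
TERM: introduce A -> e and substitute in every rule of length ≥2.
BIN: Q -> AAA becomes Q -> AB, B -> AA.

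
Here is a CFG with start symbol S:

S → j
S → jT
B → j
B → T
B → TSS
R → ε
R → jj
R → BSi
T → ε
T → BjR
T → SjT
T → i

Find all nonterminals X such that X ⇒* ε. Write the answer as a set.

Directly nullable (have an ε-rule): {R, T}.
B is nullable via B -> T (every symbol on the right is already known nullable).
Not nullable: S — each has a terminal in every rule's right-hand side or depends on a non-nullable symbol.

{B, R, T}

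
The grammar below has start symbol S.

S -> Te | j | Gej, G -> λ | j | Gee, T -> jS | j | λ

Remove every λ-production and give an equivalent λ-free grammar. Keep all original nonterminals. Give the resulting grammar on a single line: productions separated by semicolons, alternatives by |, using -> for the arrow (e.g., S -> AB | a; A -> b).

S -> e | j | Te | ej | Gej; G -> j | ee | Gee; T -> j | jS

Nullable set: {G, T}.
S -> Gej: G nullable, giving Gej | ej.
S -> Te: T nullable, giving Te | e.
Drop G -> λ.
G -> Gee: G nullable, giving Gee | ee.
Drop T -> λ.
Unchanged (no nullable symbols): S -> j; G -> j; T -> j; T -> jS.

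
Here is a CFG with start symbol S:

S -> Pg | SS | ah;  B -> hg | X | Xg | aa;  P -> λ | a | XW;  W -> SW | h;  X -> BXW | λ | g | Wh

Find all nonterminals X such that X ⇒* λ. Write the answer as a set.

{B, P, X}

Directly nullable (have an ε-rule): {P, X}.
B is nullable via B -> X (every symbol on the right is already known nullable).
Not nullable: S, W — each has a terminal in every rule's right-hand side or depends on a non-nullable symbol.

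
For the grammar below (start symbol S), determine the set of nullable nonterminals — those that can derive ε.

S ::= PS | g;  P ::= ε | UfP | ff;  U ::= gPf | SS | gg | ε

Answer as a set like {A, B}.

{P, U}

Directly nullable (have an ε-rule): {P, U}.
Not nullable: S — each has a terminal in every rule's right-hand side or depends on a non-nullable symbol.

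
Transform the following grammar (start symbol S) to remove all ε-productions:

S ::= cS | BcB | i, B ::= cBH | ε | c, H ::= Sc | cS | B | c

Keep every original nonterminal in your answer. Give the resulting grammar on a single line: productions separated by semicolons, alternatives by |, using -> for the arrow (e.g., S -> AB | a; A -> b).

Nullable set: {B, H}.
S -> BcB: B, B nullable, giving Bc | BcB | c | cB.
Drop B -> ε.
B -> cBH: B, H nullable, giving c | cB | cBH | cH.
H -> B: B nullable, giving B.
Unchanged (no nullable symbols): S -> cS; S -> i; B -> c; H -> Sc; H -> c; H -> cS.

S -> c | i | Bc | cB | cS | BcB; B -> c | cB | cH | cBH; H -> B | c | Sc | cS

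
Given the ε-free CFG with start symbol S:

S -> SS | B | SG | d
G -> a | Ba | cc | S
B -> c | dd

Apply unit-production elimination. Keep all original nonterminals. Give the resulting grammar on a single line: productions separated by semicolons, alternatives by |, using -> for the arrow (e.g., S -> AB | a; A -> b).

Unit productions: G->S, S->B.
Unit pairs (A ⇒* B via units): (G,B), (G,S), (S,B).
S: inherits non-unit rules of {B, S} → SG | SS | c | d | dd.
B: inherits non-unit rules of {B} → c | dd.
G: inherits non-unit rules of {B, G, S} → Ba | SG | SS | a | c | cc | d | dd.

S -> c | d | SG | SS | dd; B -> c | dd; G -> a | c | d | Ba | SG | SS | cc | dd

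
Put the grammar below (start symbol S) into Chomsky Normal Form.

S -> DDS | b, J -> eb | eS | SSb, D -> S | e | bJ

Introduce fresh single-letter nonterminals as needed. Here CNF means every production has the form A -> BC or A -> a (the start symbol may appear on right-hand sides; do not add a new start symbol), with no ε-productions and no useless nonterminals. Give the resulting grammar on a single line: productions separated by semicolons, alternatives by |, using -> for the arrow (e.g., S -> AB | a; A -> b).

No ε-productions.
After unit-elimination: S -> b | DDS; D -> b | e | bJ | DDS; J -> eS | eb | SSb.
TERM: introduce A -> b, B -> e and substitute in every rule of length ≥2.
BIN: D -> DDS becomes D -> DC, C -> DS; J -> SSA becomes J -> SE, E -> SA; S -> DDS becomes S -> DF, F -> DS.

S -> b | DF; A -> b; B -> e; C -> DS; D -> b | e | AJ | DC; E -> SA; F -> DS; J -> BA | BS | SE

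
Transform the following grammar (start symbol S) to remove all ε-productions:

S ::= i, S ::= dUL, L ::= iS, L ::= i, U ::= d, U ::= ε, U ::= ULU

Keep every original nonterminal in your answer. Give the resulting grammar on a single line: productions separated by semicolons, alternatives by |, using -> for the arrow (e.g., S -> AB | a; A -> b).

Nullable set: {U}.
S -> dUL: U nullable, giving dL | dUL.
Drop U -> ε.
U -> ULU: U, U nullable, giving L | LU | UL | ULU.
Unchanged (no nullable symbols): S -> i; L -> i; L -> iS; U -> d.

S -> i | dL | dUL; L -> i | iS; U -> L | d | LU | UL | ULU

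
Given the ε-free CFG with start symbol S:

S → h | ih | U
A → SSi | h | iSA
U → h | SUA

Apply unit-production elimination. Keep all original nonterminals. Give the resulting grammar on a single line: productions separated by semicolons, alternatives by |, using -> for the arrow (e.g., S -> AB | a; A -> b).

S -> h | ih | SUA; A -> h | SSi | iSA; U -> h | SUA

Unit productions: S->U.
Unit pairs (A ⇒* B via units): (S,U).
S: inherits non-unit rules of {S, U} → SUA | h | ih.
A: inherits non-unit rules of {A} → SSi | h | iSA.
U: inherits non-unit rules of {U} → SUA | h.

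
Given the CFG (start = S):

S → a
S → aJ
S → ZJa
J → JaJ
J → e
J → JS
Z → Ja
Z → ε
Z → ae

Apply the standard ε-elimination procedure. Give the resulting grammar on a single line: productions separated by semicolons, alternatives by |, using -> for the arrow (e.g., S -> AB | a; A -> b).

Nullable set: {Z}.
S -> ZJa: Z nullable, giving Ja | ZJa.
Drop Z -> ε.
Unchanged (no nullable symbols): S -> a; S -> aJ; J -> JS; J -> JaJ; J -> e; Z -> Ja; Z -> ae.

S -> a | Ja | aJ | ZJa; J -> e | JS | JaJ; Z -> Ja | ae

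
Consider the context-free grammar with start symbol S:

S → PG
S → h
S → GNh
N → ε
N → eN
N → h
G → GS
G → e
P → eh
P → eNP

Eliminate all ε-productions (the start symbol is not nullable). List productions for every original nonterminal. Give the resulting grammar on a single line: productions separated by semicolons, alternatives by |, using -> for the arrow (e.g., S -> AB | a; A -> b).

S -> h | Gh | PG | GNh; G -> e | GS; N -> e | h | eN; P -> eP | eh | eNP

Nullable set: {N}.
S -> GNh: N nullable, giving GNh | Gh.
Drop N -> ε.
N -> eN: N nullable, giving e | eN.
P -> eNP: N nullable, giving eNP | eP.
Unchanged (no nullable symbols): S -> PG; S -> h; G -> GS; G -> e; N -> h; P -> eh.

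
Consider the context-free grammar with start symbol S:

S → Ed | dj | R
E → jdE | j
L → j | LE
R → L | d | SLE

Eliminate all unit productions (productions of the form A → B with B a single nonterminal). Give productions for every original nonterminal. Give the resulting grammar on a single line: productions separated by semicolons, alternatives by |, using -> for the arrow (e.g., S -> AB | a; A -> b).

S -> d | j | Ed | LE | dj | SLE; E -> j | jdE; L -> j | LE; R -> d | j | LE | SLE

Unit productions: R->L, S->R.
Unit pairs (A ⇒* B via units): (R,L), (S,L), (S,R).
S: inherits non-unit rules of {L, R, S} → Ed | LE | SLE | d | dj | j.
E: inherits non-unit rules of {E} → j | jdE.
L: inherits non-unit rules of {L} → LE | j.
R: inherits non-unit rules of {L, R} → LE | SLE | d | j.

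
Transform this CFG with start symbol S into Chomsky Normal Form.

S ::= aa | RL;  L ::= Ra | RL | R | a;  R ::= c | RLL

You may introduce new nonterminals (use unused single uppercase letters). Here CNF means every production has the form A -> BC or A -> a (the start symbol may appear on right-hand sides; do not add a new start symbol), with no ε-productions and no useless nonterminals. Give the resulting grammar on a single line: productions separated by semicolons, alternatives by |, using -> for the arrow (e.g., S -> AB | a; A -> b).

No ε-productions.
After unit-elimination: S -> RL | aa; L -> a | c | RL | Ra | RLL; R -> c | RLL.
TERM: introduce A -> a and substitute in every rule of length ≥2.
BIN: L -> RLL becomes L -> RB, B -> LL; R -> RLL becomes R -> RC, C -> LL.

S -> AA | RL; A -> a; B -> LL; C -> LL; L -> a | c | RA | RB | RL; R -> c | RC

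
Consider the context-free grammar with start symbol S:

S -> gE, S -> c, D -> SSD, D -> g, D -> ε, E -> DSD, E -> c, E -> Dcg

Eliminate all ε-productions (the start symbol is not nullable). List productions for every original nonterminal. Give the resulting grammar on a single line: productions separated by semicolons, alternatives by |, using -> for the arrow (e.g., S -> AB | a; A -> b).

Nullable set: {D}.
Drop D -> ε.
D -> SSD: D nullable, giving SS | SSD.
E -> DSD: D, D nullable, giving DS | DSD | S | SD.
E -> Dcg: D nullable, giving Dcg | cg.
Unchanged (no nullable symbols): S -> c; S -> gE; D -> g; E -> c.

S -> c | gE; D -> g | SS | SSD; E -> S | c | DS | SD | cg | DSD | Dcg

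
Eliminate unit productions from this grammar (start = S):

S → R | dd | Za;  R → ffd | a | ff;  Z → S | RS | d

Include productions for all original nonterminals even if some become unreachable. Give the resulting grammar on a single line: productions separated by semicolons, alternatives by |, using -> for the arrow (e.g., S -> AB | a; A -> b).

S -> a | Za | dd | ff | ffd; R -> a | ff | ffd; Z -> a | d | RS | Za | dd | ff | ffd

Unit productions: S->R, Z->S.
Unit pairs (A ⇒* B via units): (S,R), (Z,R), (Z,S).
S: inherits non-unit rules of {R, S} → Za | a | dd | ff | ffd.
R: inherits non-unit rules of {R} → a | ff | ffd.
Z: inherits non-unit rules of {R, S, Z} → RS | Za | a | d | dd | ff | ffd.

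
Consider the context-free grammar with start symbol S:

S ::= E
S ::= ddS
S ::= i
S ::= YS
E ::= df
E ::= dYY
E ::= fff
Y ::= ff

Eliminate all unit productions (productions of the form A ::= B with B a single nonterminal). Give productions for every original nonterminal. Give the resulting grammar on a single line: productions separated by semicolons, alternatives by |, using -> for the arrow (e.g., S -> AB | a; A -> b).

S -> i | YS | df | dYY | ddS | fff; E -> df | dYY | fff; Y -> ff

Unit productions: S->E.
Unit pairs (A ⇒* B via units): (S,E).
S: inherits non-unit rules of {E, S} → YS | dYY | ddS | df | fff | i.
E: inherits non-unit rules of {E} → dYY | df | fff.
Y: inherits non-unit rules of {Y} → ff.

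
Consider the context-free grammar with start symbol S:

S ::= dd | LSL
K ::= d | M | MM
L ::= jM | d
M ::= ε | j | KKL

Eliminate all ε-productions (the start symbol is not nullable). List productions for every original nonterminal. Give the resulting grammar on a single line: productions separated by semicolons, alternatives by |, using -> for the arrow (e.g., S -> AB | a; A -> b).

S -> dd | LSL; K -> M | d | MM; L -> d | j | jM; M -> L | j | KL | KKL

Nullable set: {K, M}.
K -> M: M nullable, giving M.
K -> MM: M, M nullable, giving M | MM.
L -> jM: M nullable, giving j | jM.
Drop M -> ε.
M -> KKL: K, K nullable, giving KKL | KL | L.
Unchanged (no nullable symbols): S -> LSL; S -> dd; K -> d; L -> d; M -> j.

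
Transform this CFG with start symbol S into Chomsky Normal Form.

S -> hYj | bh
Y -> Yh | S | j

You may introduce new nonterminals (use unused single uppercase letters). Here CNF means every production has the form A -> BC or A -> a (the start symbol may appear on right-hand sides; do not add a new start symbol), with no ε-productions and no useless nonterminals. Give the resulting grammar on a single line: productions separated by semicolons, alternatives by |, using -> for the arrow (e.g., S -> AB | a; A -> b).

S -> AB | BD; A -> b; B -> h; C -> j; D -> YC; E -> YC; Y -> j | AB | BE | YB

No ε-productions.
After unit-elimination: S -> bh | hYj; Y -> j | Yh | bh | hYj.
TERM: introduce A -> b, B -> h, C -> j and substitute in every rule of length ≥2.
BIN: S -> BYC becomes S -> BD, D -> YC; Y -> BYC becomes Y -> BE, E -> YC.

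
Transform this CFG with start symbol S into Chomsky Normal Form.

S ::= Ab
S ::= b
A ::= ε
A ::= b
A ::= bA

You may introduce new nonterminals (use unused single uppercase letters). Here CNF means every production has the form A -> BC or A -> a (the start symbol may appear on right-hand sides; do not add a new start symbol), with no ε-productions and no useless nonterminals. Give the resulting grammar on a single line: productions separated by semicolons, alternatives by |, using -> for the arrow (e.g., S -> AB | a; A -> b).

Nullable: {A}; after ε-elimination: S -> b | Ab; A -> b | bA.
No unit productions to eliminate.
TERM: introduce B -> b and substitute in every rule of length ≥2.

S -> b | AB; A -> b | BA; B -> b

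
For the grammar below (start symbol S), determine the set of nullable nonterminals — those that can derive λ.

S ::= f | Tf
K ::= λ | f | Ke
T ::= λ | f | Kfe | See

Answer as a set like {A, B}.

{K, T}

Directly nullable (have an ε-rule): {K, T}.
Not nullable: S — each has a terminal in every rule's right-hand side or depends on a non-nullable symbol.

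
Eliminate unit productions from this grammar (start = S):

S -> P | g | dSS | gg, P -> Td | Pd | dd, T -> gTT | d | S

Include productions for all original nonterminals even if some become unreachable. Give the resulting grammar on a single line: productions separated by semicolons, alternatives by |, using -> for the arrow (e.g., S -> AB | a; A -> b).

S -> g | Pd | Td | dd | gg | dSS; P -> Pd | Td | dd; T -> d | g | Pd | Td | dd | gg | dSS | gTT

Unit productions: S->P, T->S.
Unit pairs (A ⇒* B via units): (S,P), (T,P), (T,S).
S: inherits non-unit rules of {P, S} → Pd | Td | dSS | dd | g | gg.
P: inherits non-unit rules of {P} → Pd | Td | dd.
T: inherits non-unit rules of {P, S, T} → Pd | Td | d | dSS | dd | g | gTT | gg.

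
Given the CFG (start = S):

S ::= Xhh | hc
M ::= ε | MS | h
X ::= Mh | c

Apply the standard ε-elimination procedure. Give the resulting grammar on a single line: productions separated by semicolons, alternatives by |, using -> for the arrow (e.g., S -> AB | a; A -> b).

S -> hc | Xhh; M -> S | h | MS; X -> c | h | Mh

Nullable set: {M}.
Drop M -> ε.
M -> MS: M nullable, giving MS | S.
X -> Mh: M nullable, giving Mh | h.
Unchanged (no nullable symbols): S -> Xhh; S -> hc; M -> h; X -> c.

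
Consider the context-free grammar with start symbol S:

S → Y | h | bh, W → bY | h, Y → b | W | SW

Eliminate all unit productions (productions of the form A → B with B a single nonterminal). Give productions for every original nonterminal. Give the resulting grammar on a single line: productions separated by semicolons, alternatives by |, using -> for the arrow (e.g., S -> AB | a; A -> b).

Unit productions: S->Y, Y->W.
Unit pairs (A ⇒* B via units): (S,W), (S,Y), (Y,W).
S: inherits non-unit rules of {S, W, Y} → SW | b | bY | bh | h.
W: inherits non-unit rules of {W} → bY | h.
Y: inherits non-unit rules of {W, Y} → SW | b | bY | h.

S -> b | h | SW | bY | bh; W -> h | bY; Y -> b | h | SW | bY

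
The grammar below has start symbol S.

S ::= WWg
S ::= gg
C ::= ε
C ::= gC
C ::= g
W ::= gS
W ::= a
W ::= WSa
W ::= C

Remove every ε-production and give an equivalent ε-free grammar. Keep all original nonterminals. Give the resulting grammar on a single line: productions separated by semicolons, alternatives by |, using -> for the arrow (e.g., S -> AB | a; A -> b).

S -> g | Wg | gg | WWg; C -> g | gC; W -> C | a | Sa | gS | WSa

Nullable set: {C, W}.
S -> WWg: W, W nullable, giving WWg | Wg | g.
Drop C -> ε.
C -> gC: C nullable, giving g | gC.
W -> C: C nullable, giving C.
W -> WSa: W nullable, giving Sa | WSa.
Unchanged (no nullable symbols): S -> gg; C -> g; W -> a; W -> gS.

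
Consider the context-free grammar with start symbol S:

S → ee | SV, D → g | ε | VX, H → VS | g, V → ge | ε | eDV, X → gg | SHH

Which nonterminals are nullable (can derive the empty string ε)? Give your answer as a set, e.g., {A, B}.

{D, V}

Directly nullable (have an ε-rule): {D, V}.
Not nullable: H, S, X — each has a terminal in every rule's right-hand side or depends on a non-nullable symbol.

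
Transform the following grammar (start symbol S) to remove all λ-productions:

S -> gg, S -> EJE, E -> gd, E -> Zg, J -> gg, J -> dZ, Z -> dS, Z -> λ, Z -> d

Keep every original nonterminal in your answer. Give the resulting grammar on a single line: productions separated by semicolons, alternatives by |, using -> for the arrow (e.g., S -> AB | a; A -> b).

S -> gg | EJE; E -> g | Zg | gd; J -> d | dZ | gg; Z -> d | dS

Nullable set: {Z}.
E -> Zg: Z nullable, giving Zg | g.
J -> dZ: Z nullable, giving d | dZ.
Drop Z -> λ.
Unchanged (no nullable symbols): S -> EJE; S -> gg; E -> gd; J -> gg; Z -> d; Z -> dS.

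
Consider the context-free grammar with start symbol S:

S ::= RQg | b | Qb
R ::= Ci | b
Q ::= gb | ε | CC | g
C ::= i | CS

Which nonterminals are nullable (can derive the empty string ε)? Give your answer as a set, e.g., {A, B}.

{Q}

Directly nullable (have an ε-rule): {Q}.
Not nullable: C, R, S — each has a terminal in every rule's right-hand side or depends on a non-nullable symbol.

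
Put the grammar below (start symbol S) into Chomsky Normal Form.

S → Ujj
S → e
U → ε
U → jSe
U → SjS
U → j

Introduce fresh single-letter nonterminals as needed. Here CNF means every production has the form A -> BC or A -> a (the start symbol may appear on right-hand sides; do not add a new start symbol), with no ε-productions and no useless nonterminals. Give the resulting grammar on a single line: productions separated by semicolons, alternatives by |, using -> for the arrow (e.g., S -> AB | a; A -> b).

S -> e | AA | UC; A -> j; B -> e; C -> AA; D -> SB; E -> AS; U -> j | AD | SE

Nullable: {U}; after ε-elimination: S -> e | jj | Ujj; U -> j | SjS | jSe.
No unit productions to eliminate.
TERM: introduce B -> e, A -> j and substitute in every rule of length ≥2.
BIN: S -> UAA becomes S -> UC, C -> AA; U -> ASB becomes U -> AD, D -> SB; U -> SAS becomes U -> SE, E -> AS.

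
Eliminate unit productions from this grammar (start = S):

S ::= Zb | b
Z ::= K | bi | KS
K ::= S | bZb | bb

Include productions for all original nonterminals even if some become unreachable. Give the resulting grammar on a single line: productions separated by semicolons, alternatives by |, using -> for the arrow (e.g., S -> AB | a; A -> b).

S -> b | Zb; K -> b | Zb | bb | bZb; Z -> b | KS | Zb | bb | bi | bZb

Unit productions: K->S, Z->K.
Unit pairs (A ⇒* B via units): (K,S), (Z,K), (Z,S).
S: inherits non-unit rules of {S} → Zb | b.
K: inherits non-unit rules of {K, S} → Zb | b | bZb | bb.
Z: inherits non-unit rules of {K, S, Z} → KS | Zb | b | bZb | bb | bi.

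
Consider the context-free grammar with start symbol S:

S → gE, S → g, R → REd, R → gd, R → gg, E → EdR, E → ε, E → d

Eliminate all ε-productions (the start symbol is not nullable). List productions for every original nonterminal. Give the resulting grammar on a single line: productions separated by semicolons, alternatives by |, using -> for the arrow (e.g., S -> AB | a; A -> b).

Nullable set: {E}.
S -> gE: E nullable, giving g | gE.
Drop E -> ε.
E -> EdR: E nullable, giving EdR | dR.
R -> REd: E nullable, giving REd | Rd.
Unchanged (no nullable symbols): S -> g; E -> d; R -> gd; R -> gg.

S -> g | gE; E -> d | dR | EdR; R -> Rd | gd | gg | REd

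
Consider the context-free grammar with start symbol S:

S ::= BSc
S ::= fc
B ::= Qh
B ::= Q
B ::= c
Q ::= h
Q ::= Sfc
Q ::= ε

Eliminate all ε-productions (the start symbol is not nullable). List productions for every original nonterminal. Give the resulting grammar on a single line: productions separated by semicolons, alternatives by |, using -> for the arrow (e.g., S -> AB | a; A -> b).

Nullable set: {B, Q}.
S -> BSc: B nullable, giving BSc | Sc.
B -> Q: Q nullable, giving Q.
B -> Qh: Q nullable, giving Qh | h.
Drop Q -> ε.
Unchanged (no nullable symbols): S -> fc; B -> c; Q -> Sfc; Q -> h.

S -> Sc | fc | BSc; B -> Q | c | h | Qh; Q -> h | Sfc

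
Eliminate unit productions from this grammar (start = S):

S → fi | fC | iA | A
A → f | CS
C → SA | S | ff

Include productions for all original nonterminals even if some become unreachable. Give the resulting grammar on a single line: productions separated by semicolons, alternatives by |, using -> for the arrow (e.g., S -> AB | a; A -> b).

Unit productions: C->S, S->A.
Unit pairs (A ⇒* B via units): (C,A), (C,S), (S,A).
S: inherits non-unit rules of {A, S} → CS | f | fC | fi | iA.
A: inherits non-unit rules of {A} → CS | f.
C: inherits non-unit rules of {A, C, S} → CS | SA | f | fC | ff | fi | iA.

S -> f | CS | fC | fi | iA; A -> f | CS; C -> f | CS | SA | fC | ff | fi | iA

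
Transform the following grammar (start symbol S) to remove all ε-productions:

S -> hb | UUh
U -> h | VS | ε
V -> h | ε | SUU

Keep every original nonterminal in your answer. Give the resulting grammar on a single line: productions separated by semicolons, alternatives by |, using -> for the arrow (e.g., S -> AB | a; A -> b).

S -> h | Uh | hb | UUh; U -> S | h | VS; V -> S | h | SU | SUU

Nullable set: {U, V}.
S -> UUh: U, U nullable, giving UUh | Uh | h.
Drop U -> ε.
U -> VS: V nullable, giving S | VS.
Drop V -> ε.
V -> SUU: U, U nullable, giving S | SU | SUU.
Unchanged (no nullable symbols): S -> hb; U -> h; V -> h.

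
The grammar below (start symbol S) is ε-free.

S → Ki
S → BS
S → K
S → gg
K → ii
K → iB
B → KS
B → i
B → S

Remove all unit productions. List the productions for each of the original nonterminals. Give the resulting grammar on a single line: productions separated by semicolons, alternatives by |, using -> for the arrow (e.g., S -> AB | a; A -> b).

S -> BS | Ki | gg | iB | ii; B -> i | BS | KS | Ki | gg | iB | ii; K -> iB | ii

Unit productions: B->S, S->K.
Unit pairs (A ⇒* B via units): (B,K), (B,S), (S,K).
S: inherits non-unit rules of {K, S} → BS | Ki | gg | iB | ii.
B: inherits non-unit rules of {B, K, S} → BS | KS | Ki | gg | i | iB | ii.
K: inherits non-unit rules of {K} → iB | ii.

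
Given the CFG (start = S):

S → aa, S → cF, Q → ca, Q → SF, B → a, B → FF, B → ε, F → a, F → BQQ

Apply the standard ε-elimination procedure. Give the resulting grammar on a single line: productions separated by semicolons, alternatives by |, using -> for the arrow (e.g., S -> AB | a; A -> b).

S -> aa | cF; B -> a | FF; F -> a | QQ | BQQ; Q -> SF | ca

Nullable set: {B}.
Drop B -> ε.
F -> BQQ: B nullable, giving BQQ | QQ.
Unchanged (no nullable symbols): S -> aa; S -> cF; B -> FF; B -> a; F -> a; Q -> SF; Q -> ca.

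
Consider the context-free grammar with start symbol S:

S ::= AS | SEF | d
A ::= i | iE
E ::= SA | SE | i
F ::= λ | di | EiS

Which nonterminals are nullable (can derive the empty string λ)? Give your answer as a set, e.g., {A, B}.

{F}

Directly nullable (have an ε-rule): {F}.
Not nullable: A, E, S — each has a terminal in every rule's right-hand side or depends on a non-nullable symbol.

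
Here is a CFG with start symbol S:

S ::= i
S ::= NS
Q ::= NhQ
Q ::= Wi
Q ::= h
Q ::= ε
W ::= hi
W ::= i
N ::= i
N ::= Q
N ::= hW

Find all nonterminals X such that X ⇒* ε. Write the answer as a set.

{N, Q}

Directly nullable (have an ε-rule): {Q}.
N is nullable via N -> Q (every symbol on the right is already known nullable).
Not nullable: S, W — each has a terminal in every rule's right-hand side or depends on a non-nullable symbol.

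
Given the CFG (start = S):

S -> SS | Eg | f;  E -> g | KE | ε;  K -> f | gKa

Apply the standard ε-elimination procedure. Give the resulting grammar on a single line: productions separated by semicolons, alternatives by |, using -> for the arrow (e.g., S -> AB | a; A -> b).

Nullable set: {E}.
S -> Eg: E nullable, giving Eg | g.
Drop E -> ε.
E -> KE: E nullable, giving K | KE.
Unchanged (no nullable symbols): S -> SS; S -> f; E -> g; K -> f; K -> gKa.

S -> f | g | Eg | SS; E -> K | g | KE; K -> f | gKa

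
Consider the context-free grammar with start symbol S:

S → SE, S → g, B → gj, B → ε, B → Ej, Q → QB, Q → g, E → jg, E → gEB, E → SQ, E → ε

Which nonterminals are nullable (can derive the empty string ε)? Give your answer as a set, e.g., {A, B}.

Directly nullable (have an ε-rule): {B, E}.
Not nullable: Q, S — each has a terminal in every rule's right-hand side or depends on a non-nullable symbol.

{B, E}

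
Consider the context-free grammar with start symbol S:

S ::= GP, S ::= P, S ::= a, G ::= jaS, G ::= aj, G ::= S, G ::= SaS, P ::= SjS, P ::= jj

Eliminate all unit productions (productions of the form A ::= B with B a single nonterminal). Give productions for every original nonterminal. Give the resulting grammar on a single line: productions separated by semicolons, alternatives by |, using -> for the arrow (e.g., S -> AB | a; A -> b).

Unit productions: G->S, S->P.
Unit pairs (A ⇒* B via units): (G,P), (G,S), (S,P).
S: inherits non-unit rules of {P, S} → GP | SjS | a | jj.
G: inherits non-unit rules of {G, P, S} → GP | SaS | SjS | a | aj | jaS | jj.
P: inherits non-unit rules of {P} → SjS | jj.

S -> a | GP | jj | SjS; G -> a | GP | aj | jj | SaS | SjS | jaS; P -> jj | SjS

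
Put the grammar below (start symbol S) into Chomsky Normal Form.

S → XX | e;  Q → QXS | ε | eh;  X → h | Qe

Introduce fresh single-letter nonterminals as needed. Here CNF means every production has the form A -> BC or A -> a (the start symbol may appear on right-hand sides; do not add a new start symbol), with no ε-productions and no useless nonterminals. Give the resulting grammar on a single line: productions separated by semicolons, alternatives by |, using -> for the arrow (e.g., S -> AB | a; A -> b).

S -> e | XX; A -> e; B -> h; C -> XS; Q -> AB | QC | XS; X -> e | h | QA

Nullable: {Q}; after ε-elimination: S -> e | XX; Q -> XS | eh | QXS; X -> e | h | Qe.
No unit productions to eliminate.
TERM: introduce A -> e, B -> h and substitute in every rule of length ≥2.
BIN: Q -> QXS becomes Q -> QC, C -> XS.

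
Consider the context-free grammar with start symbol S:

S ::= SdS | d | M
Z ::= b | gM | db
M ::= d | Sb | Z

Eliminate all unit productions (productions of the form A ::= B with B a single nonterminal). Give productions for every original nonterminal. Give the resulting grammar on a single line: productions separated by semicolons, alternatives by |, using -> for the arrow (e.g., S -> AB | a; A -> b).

S -> b | d | Sb | db | gM | SdS; M -> b | d | Sb | db | gM; Z -> b | db | gM

Unit productions: M->Z, S->M.
Unit pairs (A ⇒* B via units): (M,Z), (S,M), (S,Z).
S: inherits non-unit rules of {M, S, Z} → Sb | SdS | b | d | db | gM.
M: inherits non-unit rules of {M, Z} → Sb | b | d | db | gM.
Z: inherits non-unit rules of {Z} → b | db | gM.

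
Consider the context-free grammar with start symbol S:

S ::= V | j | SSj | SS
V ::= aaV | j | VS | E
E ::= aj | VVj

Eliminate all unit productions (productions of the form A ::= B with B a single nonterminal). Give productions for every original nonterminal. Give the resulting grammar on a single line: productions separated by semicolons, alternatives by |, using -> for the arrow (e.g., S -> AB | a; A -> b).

Unit productions: S->V, V->E.
Unit pairs (A ⇒* B via units): (S,E), (S,V), (V,E).
S: inherits non-unit rules of {E, S, V} → SS | SSj | VS | VVj | aaV | aj | j.
E: inherits non-unit rules of {E} → VVj | aj.
V: inherits non-unit rules of {E, V} → VS | VVj | aaV | aj | j.

S -> j | SS | VS | aj | SSj | VVj | aaV; E -> aj | VVj; V -> j | VS | aj | VVj | aaV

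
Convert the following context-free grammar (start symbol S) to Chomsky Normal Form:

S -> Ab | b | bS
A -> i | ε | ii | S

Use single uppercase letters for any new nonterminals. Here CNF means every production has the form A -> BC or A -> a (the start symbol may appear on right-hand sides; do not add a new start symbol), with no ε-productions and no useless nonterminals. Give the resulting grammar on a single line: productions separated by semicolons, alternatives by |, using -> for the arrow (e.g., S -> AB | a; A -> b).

Nullable: {A}; after ε-elimination: S -> b | Ab | bS; A -> S | i | ii.
After unit-elimination: S -> b | Ab | bS; A -> b | i | Ab | bS | ii.
TERM: introduce B -> b, C -> i and substitute in every rule of length ≥2.

S -> b | AB | BS; A -> b | i | AB | BS | CC; B -> b; C -> i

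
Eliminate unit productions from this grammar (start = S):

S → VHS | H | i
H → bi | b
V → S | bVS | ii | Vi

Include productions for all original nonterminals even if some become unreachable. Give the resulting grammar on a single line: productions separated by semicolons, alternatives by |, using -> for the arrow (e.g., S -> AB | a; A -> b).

Unit productions: S->H, V->S.
Unit pairs (A ⇒* B via units): (S,H), (V,H), (V,S).
S: inherits non-unit rules of {H, S} → VHS | b | bi | i.
H: inherits non-unit rules of {H} → b | bi.
V: inherits non-unit rules of {H, S, V} → VHS | Vi | b | bVS | bi | i | ii.

S -> b | i | bi | VHS; H -> b | bi; V -> b | i | Vi | bi | ii | VHS | bVS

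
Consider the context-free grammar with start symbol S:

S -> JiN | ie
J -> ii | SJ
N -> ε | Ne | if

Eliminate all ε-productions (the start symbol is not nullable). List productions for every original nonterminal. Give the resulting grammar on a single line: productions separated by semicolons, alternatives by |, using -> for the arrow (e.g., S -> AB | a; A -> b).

Nullable set: {N}.
S -> JiN: N nullable, giving Ji | JiN.
Drop N -> ε.
N -> Ne: N nullable, giving Ne | e.
Unchanged (no nullable symbols): S -> ie; J -> SJ; J -> ii; N -> if.

S -> Ji | ie | JiN; J -> SJ | ii; N -> e | Ne | if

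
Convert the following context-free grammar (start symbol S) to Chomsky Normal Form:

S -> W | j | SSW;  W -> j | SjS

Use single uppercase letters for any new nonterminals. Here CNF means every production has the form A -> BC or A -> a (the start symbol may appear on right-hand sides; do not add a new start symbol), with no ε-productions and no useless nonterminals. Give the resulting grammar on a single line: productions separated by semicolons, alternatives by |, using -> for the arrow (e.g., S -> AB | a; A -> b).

No ε-productions.
After unit-elimination: S -> j | SSW | SjS; W -> j | SjS.
TERM: introduce A -> j and substitute in every rule of length ≥2.
BIN: S -> SAS becomes S -> SB, B -> AS; S -> SSW becomes S -> SC, C -> SW; W -> SAS becomes W -> SD, D -> AS.

S -> j | SB | SC; A -> j; B -> AS; C -> SW; D -> AS; W -> j | SD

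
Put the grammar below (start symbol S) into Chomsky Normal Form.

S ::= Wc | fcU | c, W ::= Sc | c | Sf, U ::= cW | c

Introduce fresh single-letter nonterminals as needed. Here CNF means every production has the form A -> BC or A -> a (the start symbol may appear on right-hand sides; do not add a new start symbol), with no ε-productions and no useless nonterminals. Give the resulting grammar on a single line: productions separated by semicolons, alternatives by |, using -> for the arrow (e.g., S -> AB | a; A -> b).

No ε-productions.
No unit productions to eliminate.
TERM: introduce A -> c, B -> f and substitute in every rule of length ≥2.
BIN: S -> BAU becomes S -> BC, C -> AU.

S -> c | BC | WA; A -> c; B -> f; C -> AU; U -> c | AW; W -> c | SA | SB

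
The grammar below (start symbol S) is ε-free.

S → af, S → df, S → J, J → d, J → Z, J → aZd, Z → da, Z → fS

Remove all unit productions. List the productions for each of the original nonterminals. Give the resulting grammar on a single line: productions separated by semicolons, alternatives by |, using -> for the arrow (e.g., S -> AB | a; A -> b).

S -> d | af | da | df | fS | aZd; J -> d | da | fS | aZd; Z -> da | fS

Unit productions: J->Z, S->J.
Unit pairs (A ⇒* B via units): (J,Z), (S,J), (S,Z).
S: inherits non-unit rules of {J, S, Z} → aZd | af | d | da | df | fS.
J: inherits non-unit rules of {J, Z} → aZd | d | da | fS.
Z: inherits non-unit rules of {Z} → da | fS.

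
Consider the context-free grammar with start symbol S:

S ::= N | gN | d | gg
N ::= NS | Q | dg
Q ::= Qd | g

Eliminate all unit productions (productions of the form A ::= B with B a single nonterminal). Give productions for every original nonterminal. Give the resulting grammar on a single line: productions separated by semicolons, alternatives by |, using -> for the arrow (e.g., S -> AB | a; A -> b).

S -> d | g | NS | Qd | dg | gN | gg; N -> g | NS | Qd | dg; Q -> g | Qd

Unit productions: N->Q, S->N.
Unit pairs (A ⇒* B via units): (N,Q), (S,N), (S,Q).
S: inherits non-unit rules of {N, Q, S} → NS | Qd | d | dg | g | gN | gg.
N: inherits non-unit rules of {N, Q} → NS | Qd | dg | g.
Q: inherits non-unit rules of {Q} → Qd | g.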